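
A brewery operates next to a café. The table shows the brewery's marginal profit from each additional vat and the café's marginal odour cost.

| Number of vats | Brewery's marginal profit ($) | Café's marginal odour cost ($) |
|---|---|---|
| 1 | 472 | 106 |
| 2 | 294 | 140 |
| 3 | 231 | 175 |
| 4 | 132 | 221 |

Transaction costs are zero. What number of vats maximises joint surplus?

3

Bargaining reaches the level where marginal profit last exceeds marginal odour cost.
That holds through level 3 (231 ≥ 175) but not at 4 (132 < 221).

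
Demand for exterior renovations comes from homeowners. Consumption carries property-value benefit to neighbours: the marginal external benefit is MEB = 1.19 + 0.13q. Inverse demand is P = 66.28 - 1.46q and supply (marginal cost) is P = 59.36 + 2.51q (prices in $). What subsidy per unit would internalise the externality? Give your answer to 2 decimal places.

subsidy = $1.46 per unit

Social marginal benefit = demand + MEB = 67.47 - 1.33q.
Set SMB = MC: 67.47 - 1.33q = 59.36 + 2.51q → q* = 2.1120.
The Pigouvian subsidy equals MEB at q*: 1.19 + 0.13×2.1120 = 1.4646.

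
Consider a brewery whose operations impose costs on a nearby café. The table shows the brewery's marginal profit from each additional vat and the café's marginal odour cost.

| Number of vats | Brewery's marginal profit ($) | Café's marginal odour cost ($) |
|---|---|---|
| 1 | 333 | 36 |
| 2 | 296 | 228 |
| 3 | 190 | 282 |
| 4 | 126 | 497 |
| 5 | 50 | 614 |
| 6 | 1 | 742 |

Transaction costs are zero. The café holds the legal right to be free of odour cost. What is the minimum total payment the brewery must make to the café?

Efficient level: marginal profit ≥ marginal odour cost through level 2, so k* = 2.
With the café holding the right, the brewery must at least compensate total damage at k*: 36 + 228 = 264.

$264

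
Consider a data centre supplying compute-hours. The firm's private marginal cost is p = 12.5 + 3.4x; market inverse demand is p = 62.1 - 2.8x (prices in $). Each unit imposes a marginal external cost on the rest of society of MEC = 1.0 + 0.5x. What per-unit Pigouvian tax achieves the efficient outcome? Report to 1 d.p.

tax = $4.6 per unit

Social marginal cost = private MC + MEC = 13.5 + 3.9x.
Set SMC = demand: 13.5 + 3.9x = 62.1 - 2.8x → x* = 7.2537.
The Pigouvian tax equals MEC at x*: 1.0 + 0.5×7.2537 = 4.6269.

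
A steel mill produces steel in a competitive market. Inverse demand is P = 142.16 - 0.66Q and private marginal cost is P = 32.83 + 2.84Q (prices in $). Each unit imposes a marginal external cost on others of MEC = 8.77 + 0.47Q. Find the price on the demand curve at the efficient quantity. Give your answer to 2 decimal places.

P = $125.44

Social marginal cost = private MC + MEC = 41.60 + 3.31Q.
Set SMC = demand: 41.60 + 3.31Q = 142.16 - 0.66Q → Q* = 25.3300.
Consumer price on the demand curve at Q*: 142.16 − 0.66×25.3300 = 125.4422.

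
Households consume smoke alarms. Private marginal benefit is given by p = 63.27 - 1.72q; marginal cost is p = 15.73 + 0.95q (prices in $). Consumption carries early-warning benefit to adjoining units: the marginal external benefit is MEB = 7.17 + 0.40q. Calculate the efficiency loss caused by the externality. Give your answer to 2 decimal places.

Market equilibrium (private): 15.73 + 0.95q = 63.27 - 1.72q → q_m = 17.8052.
Social marginal benefit = demand + MEB = 70.44 - 1.32q.
Set SMB = MC: 70.44 - 1.32q = 15.73 + 0.95q → q* = 24.1013.
The loss is the area between SMB and MC from q* to q_m; with linear curves that's a triangle of height MEB(q_m).
DWL = ½ × 6.2961 × 14.2921 = 44.9922.

DWL = $44.99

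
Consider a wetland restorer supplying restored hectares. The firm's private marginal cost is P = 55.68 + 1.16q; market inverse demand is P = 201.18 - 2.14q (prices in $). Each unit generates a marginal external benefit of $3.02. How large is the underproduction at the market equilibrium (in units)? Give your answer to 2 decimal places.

0.92 units

Market equilibrium (private): 55.68 + 1.16q = 201.18 - 2.14q → q_m = 44.0909.
Social marginal cost = private MC − MEB = 52.66 + 1.16q.
Set SMC = demand: 52.66 + 1.16q = 201.18 - 2.14q → q* = 45.0061.
Gap = |44.0909 − 45.0061| = 0.9152.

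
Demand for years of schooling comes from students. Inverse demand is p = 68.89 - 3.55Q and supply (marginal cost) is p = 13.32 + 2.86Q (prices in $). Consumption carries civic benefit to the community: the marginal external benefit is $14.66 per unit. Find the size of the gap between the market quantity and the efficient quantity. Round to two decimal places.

Market equilibrium (private): 13.32 + 2.86Q = 68.89 - 3.55Q → Q_m = 8.6693.
Social marginal benefit = demand + MEB = 83.55 - 3.55Q.
Set SMB = MC: 83.55 - 3.55Q = 13.32 + 2.86Q → Q* = 10.9563.
Gap = |8.6693 − 10.9563| = 2.2870.

2.29 units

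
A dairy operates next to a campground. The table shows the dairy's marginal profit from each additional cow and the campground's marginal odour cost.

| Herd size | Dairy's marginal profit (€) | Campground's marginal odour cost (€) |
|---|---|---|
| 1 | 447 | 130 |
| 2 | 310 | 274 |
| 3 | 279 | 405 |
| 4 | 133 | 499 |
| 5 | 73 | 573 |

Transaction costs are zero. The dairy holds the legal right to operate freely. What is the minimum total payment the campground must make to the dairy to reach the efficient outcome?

€485

Left alone the dairy would choose level 5 (marginal profit stays positive).
Efficient level: k* = 2 (marginal profit ≥ marginal odour cost through 2).
The campground must at least cover the dairy's forgone profit from cutting 5→2: 279 + 133 + 73 = 485.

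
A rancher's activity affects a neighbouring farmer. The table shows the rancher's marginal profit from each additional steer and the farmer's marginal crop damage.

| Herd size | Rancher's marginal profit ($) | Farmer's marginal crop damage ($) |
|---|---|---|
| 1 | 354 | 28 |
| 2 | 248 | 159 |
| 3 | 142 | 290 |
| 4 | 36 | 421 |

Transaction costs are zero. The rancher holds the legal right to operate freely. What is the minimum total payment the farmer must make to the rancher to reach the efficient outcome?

Left alone the rancher would choose level 4 (marginal profit stays positive).
Efficient level: k* = 2 (marginal profit ≥ marginal crop damage through 2).
The farmer must at least cover the rancher's forgone profit from cutting 4→2: 142 + 36 = 178.

$178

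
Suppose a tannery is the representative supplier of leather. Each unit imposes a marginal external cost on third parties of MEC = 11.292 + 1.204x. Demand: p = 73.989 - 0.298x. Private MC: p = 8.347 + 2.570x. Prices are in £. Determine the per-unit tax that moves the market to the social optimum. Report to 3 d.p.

tax = £27.362 per unit

Social marginal cost = private MC + MEC = 19.639 + 3.774x.
Set SMC = demand: 19.639 + 3.774x = 73.989 - 0.298x → x* = 13.3472.
The Pigouvian tax equals MEC at x*: 11.292 + 1.204×13.3472 = 27.3620.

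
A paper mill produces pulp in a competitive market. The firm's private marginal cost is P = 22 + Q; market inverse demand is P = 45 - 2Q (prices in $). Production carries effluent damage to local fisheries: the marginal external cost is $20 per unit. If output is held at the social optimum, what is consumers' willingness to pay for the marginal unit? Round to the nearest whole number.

P = $43

Social marginal cost = private MC + MEC = 42 + Q.
Set SMC = demand: 42 + Q = 45 - 2Q → Q* = 1.0000.
Consumer price on the demand curve at Q*: 45 − 2×1.0000 = 43.0000.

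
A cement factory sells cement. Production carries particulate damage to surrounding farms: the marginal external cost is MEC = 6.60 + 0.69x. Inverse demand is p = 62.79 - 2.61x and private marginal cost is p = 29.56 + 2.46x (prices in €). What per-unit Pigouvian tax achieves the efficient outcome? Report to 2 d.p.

Social marginal cost = private MC + MEC = 36.16 + 3.15x.
Set SMC = demand: 36.16 + 3.15x = 62.79 - 2.61x → x* = 4.6233.
The Pigouvian tax equals MEC at x*: 6.60 + 0.69×4.6233 = 9.7901.

tax = €9.79 per unit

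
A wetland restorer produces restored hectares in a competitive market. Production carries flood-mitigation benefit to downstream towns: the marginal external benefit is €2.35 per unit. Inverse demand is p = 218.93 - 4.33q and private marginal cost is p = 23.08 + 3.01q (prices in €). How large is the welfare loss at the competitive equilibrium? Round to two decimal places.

DWL = €0.38

Market equilibrium (private): 23.08 + 3.01q = 218.93 - 4.33q → q_m = 26.6826.
Social marginal cost = private MC − MEB = 20.73 + 3.01q.
Set SMC = demand: 20.73 + 3.01q = 218.93 - 4.33q → q* = 27.0027.
The welfare-loss triangle has base |q_m − q*| and height MEB(q_m) (the vertical gap between SMC and demand is zero at q* and MEB at q_m).
DWL = ½ × 0.3201 × 2.3500 = 0.3761.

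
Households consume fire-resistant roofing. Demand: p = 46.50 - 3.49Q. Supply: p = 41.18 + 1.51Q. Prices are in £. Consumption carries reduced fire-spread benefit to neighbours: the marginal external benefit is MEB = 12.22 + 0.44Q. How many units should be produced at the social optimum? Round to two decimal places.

Social marginal benefit = demand + MEB = 58.72 - 3.05Q.
Set SMB = MC: 58.72 - 3.05Q = 41.18 + 1.51Q → Q* = 3.8465.

Q* = 3.85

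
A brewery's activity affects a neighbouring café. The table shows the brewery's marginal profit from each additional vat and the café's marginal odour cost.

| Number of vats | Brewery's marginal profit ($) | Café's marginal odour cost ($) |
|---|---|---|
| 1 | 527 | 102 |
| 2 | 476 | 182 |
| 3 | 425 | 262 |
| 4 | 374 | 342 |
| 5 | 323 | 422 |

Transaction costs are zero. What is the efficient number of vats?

4

Bargaining reaches the level where marginal profit last exceeds marginal odour cost.
That holds through level 4 (374 ≥ 342) but not at 5 (323 < 422).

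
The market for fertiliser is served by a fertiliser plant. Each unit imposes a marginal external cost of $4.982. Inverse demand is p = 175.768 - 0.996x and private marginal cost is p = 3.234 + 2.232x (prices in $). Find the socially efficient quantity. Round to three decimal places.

Social marginal cost = private MC + MEC = 8.216 + 2.232x.
Set SMC = demand: 8.216 + 2.232x = 175.768 - 0.996x → x* = 51.9058.

x* = 51.906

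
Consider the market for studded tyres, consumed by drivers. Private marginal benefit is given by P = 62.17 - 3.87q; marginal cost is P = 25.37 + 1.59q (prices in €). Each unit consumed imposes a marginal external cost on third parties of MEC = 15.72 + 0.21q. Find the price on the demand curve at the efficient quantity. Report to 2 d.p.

Social marginal benefit = demand − MEC = 46.45 - 4.08q.
Set SMB = MC: 46.45 - 4.08q = 25.37 + 1.59q → q* = 3.7178.
Consumer price on the demand curve at q*: 62.17 − 3.87×3.7178 = 47.7821.

P = €47.78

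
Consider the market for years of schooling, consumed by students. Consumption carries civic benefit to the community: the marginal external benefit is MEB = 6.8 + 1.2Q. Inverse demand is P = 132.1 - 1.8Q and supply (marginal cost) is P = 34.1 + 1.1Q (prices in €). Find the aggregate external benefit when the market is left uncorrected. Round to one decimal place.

€915.0

Market equilibrium (private): 34.1 + 1.1Q = 132.1 - 1.8Q → Q_m = 33.7931.
Total external benefit = ∫₀^{Q_m} (6.8 + 1.2Q) dQ = 6.8×33.7931 + ½×1.2×33.7931² = 914.9772.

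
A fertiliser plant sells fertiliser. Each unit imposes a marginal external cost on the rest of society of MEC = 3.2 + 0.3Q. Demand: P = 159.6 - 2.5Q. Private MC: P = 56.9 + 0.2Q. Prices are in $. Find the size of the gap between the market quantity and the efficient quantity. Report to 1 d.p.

Market equilibrium (private): 56.9 + 0.2Q = 159.6 - 2.5Q → Q_m = 38.0370.
Social marginal cost = private MC + MEC = 60.1 + 0.5Q.
Set SMC = demand: 60.1 + 0.5Q = 159.6 - 2.5Q → Q* = 33.1667.
Gap = |38.0370 − 33.1667| = 4.8703.

4.9 units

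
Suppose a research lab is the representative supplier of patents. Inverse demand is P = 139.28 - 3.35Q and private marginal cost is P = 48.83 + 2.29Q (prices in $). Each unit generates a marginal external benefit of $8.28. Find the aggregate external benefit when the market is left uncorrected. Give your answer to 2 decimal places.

Market equilibrium (private): 48.83 + 2.29Q = 139.28 - 3.35Q → Q_m = 16.0372.
Total external benefit = MEB × Q_m = 8.28 × 16.0372 = 132.7880.

$132.79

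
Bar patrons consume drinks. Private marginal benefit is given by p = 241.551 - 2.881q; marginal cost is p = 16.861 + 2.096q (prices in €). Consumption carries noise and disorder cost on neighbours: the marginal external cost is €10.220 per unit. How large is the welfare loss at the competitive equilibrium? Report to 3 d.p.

DWL = €10.493

Market equilibrium (private): 16.861 + 2.096q = 241.551 - 2.881q → q_m = 45.1457.
Social marginal benefit = demand − MEC = 231.331 - 2.881q.
Set SMB = MC: 231.331 - 2.881q = 16.861 + 2.096q → q* = 43.0922.
The welfare-loss triangle has base |q_m − q*| and height MEC(q_m) (the vertical gap between SMB and MC is zero at q* and MEC at q_m).
DWL = ½ × 2.0535 × 10.2200 = 10.4934.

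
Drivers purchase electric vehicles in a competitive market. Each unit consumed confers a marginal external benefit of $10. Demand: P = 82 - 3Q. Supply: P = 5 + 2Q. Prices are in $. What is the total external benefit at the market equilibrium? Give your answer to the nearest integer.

Market equilibrium (private): 5 + 2Q = 82 - 3Q → Q_m = 15.4000.
Total external benefit = MEB × Q_m = 10 × 15.4000 = 154.0000.

$154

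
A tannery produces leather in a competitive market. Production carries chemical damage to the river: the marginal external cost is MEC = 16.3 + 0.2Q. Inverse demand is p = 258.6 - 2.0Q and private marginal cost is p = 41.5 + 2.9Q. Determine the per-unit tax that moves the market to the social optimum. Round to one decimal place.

Social marginal cost = private MC + MEC = 57.8 + 3.1Q.
Set SMC = demand: 57.8 + 3.1Q = 258.6 - 2.0Q → Q* = 39.3725.
The Pigouvian tax equals MEC at Q*: 16.3 + 0.2×39.3725 = 24.1745.

tax = 24.2 per unit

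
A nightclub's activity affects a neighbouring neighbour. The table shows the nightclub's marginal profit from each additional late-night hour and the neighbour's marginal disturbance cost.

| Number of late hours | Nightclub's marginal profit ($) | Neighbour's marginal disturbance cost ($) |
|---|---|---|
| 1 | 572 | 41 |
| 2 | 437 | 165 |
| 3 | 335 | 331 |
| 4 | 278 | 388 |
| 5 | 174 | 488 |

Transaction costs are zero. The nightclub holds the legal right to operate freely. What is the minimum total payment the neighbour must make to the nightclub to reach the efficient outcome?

$452

Left alone the nightclub would choose level 5 (marginal profit stays positive).
Efficient level: k* = 3 (marginal profit ≥ marginal disturbance cost through 3).
The neighbour must at least cover the nightclub's forgone profit from cutting 5→3: 278 + 174 = 452.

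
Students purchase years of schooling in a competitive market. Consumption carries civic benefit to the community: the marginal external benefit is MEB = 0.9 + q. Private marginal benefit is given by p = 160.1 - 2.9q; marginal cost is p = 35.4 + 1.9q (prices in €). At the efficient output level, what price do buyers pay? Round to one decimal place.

Social marginal benefit = demand + MEB = 161.0 - 1.9q.
Set SMB = MC: 161.0 - 1.9q = 35.4 + 1.9q → q* = 33.0526.
Consumer price on the demand curve at q*: 160.1 − 2.9×33.0526 = 64.2475.

P = €64.2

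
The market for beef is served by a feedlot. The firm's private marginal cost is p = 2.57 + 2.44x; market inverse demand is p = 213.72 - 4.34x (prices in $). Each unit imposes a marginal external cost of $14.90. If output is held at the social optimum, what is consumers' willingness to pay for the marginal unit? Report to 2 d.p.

P = $88.10

Social marginal cost = private MC + MEC = 17.47 + 2.44x.
Set SMC = demand: 17.47 + 2.44x = 213.72 - 4.34x → x* = 28.9454.
Consumer price on the demand curve at x*: 213.72 − 4.34×28.9454 = 88.0970.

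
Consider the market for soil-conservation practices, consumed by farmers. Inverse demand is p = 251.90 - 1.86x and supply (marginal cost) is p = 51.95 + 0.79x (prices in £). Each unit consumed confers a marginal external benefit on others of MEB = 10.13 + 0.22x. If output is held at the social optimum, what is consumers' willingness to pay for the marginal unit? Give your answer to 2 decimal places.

Social marginal benefit = demand + MEB = 262.03 - 1.64x.
Set SMB = MC: 262.03 - 1.64x = 51.95 + 0.79x → x* = 86.4527.
Consumer price on the demand curve at x*: 251.90 − 1.86×86.4527 = 91.0980.

P = £91.10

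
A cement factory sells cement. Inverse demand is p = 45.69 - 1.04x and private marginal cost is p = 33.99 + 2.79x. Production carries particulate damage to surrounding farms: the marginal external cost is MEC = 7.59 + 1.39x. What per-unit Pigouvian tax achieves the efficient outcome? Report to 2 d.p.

Social marginal cost = private MC + MEC = 41.58 + 4.18x.
Set SMC = demand: 41.58 + 4.18x = 45.69 - 1.04x → x* = 0.7874.
The Pigouvian tax equals MEC at x*: 7.59 + 1.39×0.7874 = 8.6845.

tax = 8.68 per unit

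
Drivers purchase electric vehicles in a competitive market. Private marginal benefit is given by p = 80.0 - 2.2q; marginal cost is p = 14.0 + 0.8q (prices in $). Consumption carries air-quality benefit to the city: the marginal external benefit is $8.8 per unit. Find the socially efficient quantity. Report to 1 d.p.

Social marginal benefit = demand + MEB = 88.8 - 2.2q.
Set SMB = MC: 88.8 - 2.2q = 14.0 + 0.8q → q* = 24.9333.

q* = 24.9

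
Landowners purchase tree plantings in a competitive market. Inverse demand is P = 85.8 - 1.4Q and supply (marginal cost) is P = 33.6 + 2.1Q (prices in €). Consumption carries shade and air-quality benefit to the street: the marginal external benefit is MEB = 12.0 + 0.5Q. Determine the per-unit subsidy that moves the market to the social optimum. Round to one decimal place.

subsidy = €22.7 per unit

Social marginal benefit = demand + MEB = 97.8 - 0.9Q.
Set SMB = MC: 97.8 - 0.9Q = 33.6 + 2.1Q → Q* = 21.4000.
The Pigouvian subsidy equals MEB at Q*: 12.0 + 0.5×21.4000 = 22.7000.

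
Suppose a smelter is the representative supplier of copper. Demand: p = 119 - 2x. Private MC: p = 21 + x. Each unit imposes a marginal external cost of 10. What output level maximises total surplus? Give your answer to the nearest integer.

x* = 29

Social marginal cost = private MC + MEC = 31 + x.
Set SMC = demand: 31 + x = 119 - 2x → x* = 29.3333.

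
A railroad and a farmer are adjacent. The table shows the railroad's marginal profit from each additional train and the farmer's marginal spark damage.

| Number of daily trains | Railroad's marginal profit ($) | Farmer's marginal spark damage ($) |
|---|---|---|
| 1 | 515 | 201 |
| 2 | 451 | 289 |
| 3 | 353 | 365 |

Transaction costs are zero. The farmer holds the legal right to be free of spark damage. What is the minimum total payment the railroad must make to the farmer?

Efficient level: marginal profit ≥ marginal spark damage through level 2, so k* = 2.
With the farmer holding the right, the railroad must at least compensate total damage at k*: 201 + 289 = 490.

$490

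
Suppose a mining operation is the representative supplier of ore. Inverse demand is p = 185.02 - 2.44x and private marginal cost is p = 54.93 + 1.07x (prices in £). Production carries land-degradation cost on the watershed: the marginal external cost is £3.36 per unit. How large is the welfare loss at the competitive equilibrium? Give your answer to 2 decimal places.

Market equilibrium (private): 54.93 + 1.07x = 185.02 - 2.44x → x_m = 37.0627.
Social marginal cost = private MC + MEC = 58.29 + 1.07x.
Set SMC = demand: 58.29 + 1.07x = 185.02 - 2.44x → x* = 36.1054.
Height of the DWL triangle at x_m is SMC(x_m) − demand(x_m) = MEC(x_m) = 3.3600.
DWL = ½ × 0.9573 × 3.3600 = 1.6083.

DWL = £1.61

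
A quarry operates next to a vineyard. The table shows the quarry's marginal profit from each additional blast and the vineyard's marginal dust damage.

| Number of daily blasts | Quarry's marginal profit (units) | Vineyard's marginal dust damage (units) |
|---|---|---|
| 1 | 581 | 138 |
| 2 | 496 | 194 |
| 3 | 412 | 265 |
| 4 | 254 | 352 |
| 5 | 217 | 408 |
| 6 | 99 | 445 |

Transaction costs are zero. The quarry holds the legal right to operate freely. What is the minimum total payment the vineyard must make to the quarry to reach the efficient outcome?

570

Left alone the quarry would choose level 6 (marginal profit stays positive).
Efficient level: k* = 3 (marginal profit ≥ marginal dust damage through 3).
The vineyard must at least cover the quarry's forgone profit from cutting 6→3: 254 + 217 + 99 = 570.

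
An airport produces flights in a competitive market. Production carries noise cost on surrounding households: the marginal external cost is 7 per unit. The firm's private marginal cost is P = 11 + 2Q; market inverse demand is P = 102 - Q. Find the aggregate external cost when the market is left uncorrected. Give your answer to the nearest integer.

Market equilibrium (private): 11 + 2Q = 102 - Q → Q_m = 30.3333.
Total external cost = MEC × Q_m = 7 × 30.3333 = 212.3331.

212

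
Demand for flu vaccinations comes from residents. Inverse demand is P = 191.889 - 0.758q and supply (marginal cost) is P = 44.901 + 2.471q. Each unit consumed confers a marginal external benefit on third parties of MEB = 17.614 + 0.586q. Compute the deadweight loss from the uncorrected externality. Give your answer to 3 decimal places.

Market equilibrium (private): 44.901 + 2.471q = 191.889 - 0.758q → q_m = 45.5212.
Social marginal benefit = demand + MEB = 209.503 - 0.172q.
Set SMB = MC: 209.503 - 0.172q = 44.901 + 2.471q → q* = 62.2785.
Height of the DWL triangle at q_m is SMB(q_m) − MC(q_m) = MEB(q_m) = 44.2894.
DWL = ½ × 16.7573 × 44.2894 = 371.0854.

DWL = 371.085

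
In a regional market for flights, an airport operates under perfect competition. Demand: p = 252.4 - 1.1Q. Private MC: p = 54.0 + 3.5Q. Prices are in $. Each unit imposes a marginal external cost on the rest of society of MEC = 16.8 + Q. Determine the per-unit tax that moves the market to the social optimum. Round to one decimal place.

tax = $49.2 per unit

Social marginal cost = private MC + MEC = 70.8 + 4.5Q.
Set SMC = demand: 70.8 + 4.5Q = 252.4 - 1.1Q → Q* = 32.4286.
The Pigouvian tax equals MEC at Q*: 16.8 + 1.0×32.4286 = 49.2286.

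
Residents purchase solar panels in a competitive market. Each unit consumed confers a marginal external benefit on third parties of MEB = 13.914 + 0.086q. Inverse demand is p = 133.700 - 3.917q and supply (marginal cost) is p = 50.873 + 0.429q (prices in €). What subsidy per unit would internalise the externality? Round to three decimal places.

subsidy = €15.867 per unit

Social marginal benefit = demand + MEB = 147.614 - 3.831q.
Set SMB = MC: 147.614 - 3.831q = 50.873 + 0.429q → q* = 22.7092.
The Pigouvian subsidy equals MEB at q*: 13.914 + 0.086×22.7092 = 15.8670.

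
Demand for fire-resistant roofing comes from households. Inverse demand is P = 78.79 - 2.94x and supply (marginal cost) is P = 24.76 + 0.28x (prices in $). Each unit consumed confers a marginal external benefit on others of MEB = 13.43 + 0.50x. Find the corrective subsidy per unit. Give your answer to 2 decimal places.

subsidy = $25.83 per unit

Social marginal benefit = demand + MEB = 92.22 - 2.44x.
Set SMB = MC: 92.22 - 2.44x = 24.76 + 0.28x → x* = 24.8015.
The Pigouvian subsidy equals MEB at x*: 13.43 + 0.50×24.8015 = 25.8308.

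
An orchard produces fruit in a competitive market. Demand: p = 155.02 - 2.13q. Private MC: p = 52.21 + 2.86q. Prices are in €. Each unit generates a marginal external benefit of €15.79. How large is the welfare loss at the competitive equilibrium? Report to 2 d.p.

DWL = €24.98

Market equilibrium (private): 52.21 + 2.86q = 155.02 - 2.13q → q_m = 20.6032.
Social marginal cost = private MC − MEB = 36.42 + 2.86q.
Set SMC = demand: 36.42 + 2.86q = 155.02 - 2.13q → q* = 23.7675.
Height of the DWL triangle at q_m is demand(q_m) − SMC(q_m) = MEB(q_m) = 15.7900.
DWL = ½ × 3.1643 × 15.7900 = 24.9821.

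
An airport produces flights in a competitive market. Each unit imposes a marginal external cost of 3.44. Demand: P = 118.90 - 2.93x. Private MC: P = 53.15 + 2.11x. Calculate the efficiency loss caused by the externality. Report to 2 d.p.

Market equilibrium (private): 53.15 + 2.11x = 118.90 - 2.93x → x_m = 13.0456.
Social marginal cost = private MC + MEC = 56.59 + 2.11x.
Set SMC = demand: 56.59 + 2.11x = 118.90 - 2.93x → x* = 12.3631.
Between x* and x_m the wedge SMC − demand runs linearly from 0 to MEC(x_m), so the loss is a triangle.
DWL = ½ × 0.6825 × 3.4400 = 1.1739.

DWL = 1.17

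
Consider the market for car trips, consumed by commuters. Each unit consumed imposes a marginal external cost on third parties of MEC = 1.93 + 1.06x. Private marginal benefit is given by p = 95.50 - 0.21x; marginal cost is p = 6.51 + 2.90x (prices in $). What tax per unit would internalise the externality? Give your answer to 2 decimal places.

tax = $24.06 per unit

Social marginal benefit = demand − MEC = 93.57 - 1.27x.
Set SMB = MC: 93.57 - 1.27x = 6.51 + 2.90x → x* = 20.8777.
The Pigouvian tax equals MEC at x*: 1.93 + 1.06×20.8777 = 24.0604.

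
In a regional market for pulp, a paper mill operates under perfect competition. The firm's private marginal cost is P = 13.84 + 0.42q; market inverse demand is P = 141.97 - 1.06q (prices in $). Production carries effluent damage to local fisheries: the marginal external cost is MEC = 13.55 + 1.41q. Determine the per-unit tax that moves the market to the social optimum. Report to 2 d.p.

tax = $69.45 per unit

Social marginal cost = private MC + MEC = 27.39 + 1.83q.
Set SMC = demand: 27.39 + 1.83q = 141.97 - 1.06q → q* = 39.6471.
The Pigouvian tax equals MEC at q*: 13.55 + 1.41×39.6471 = 69.4524.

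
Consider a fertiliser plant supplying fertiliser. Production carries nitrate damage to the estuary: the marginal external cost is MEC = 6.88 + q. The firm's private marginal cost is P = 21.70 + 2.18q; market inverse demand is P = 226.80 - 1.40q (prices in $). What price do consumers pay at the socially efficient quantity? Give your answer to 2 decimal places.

P = $166.21

Social marginal cost = private MC + MEC = 28.58 + 3.18q.
Set SMC = demand: 28.58 + 3.18q = 226.80 - 1.40q → q* = 43.2795.
Consumer price on the demand curve at q*: 226.80 − 1.40×43.2795 = 166.2087.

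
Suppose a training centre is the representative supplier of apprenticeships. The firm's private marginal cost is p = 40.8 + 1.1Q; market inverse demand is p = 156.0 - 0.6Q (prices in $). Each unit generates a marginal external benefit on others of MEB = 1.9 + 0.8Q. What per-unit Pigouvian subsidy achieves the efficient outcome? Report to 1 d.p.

Social marginal cost = private MC − MEB = 38.9 + 0.3Q.
Set SMC = demand: 38.9 + 0.3Q = 156.0 - 0.6Q → Q* = 130.1111.
The Pigouvian subsidy equals MEB at Q*: 1.9 + 0.8×130.1111 = 105.9889.

subsidy = $106.0 per unit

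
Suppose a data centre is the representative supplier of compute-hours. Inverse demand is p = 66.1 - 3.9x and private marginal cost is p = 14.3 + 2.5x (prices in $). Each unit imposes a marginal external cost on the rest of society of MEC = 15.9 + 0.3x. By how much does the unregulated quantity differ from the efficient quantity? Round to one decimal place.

Market equilibrium (private): 14.3 + 2.5x = 66.1 - 3.9x → x_m = 8.0938.
Social marginal cost = private MC + MEC = 30.2 + 2.8x.
Set SMC = demand: 30.2 + 2.8x = 66.1 - 3.9x → x* = 5.3582.
Gap = |8.0938 − 5.3582| = 2.7356.

2.7 units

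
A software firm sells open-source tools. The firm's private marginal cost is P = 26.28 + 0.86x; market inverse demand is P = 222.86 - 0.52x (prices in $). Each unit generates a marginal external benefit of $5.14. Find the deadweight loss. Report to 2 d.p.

Market equilibrium (private): 26.28 + 0.86x = 222.86 - 0.52x → x_m = 142.4493.
Social marginal cost = private MC − MEB = 21.14 + 0.86x.
Set SMC = demand: 21.14 + 0.86x = 222.86 - 0.52x → x* = 146.1739.
Height of the DWL triangle at x_m is demand(x_m) − SMC(x_m) = MEB(x_m) = 5.1400.
DWL = ½ × 3.7246 × 5.1400 = 9.5722.

DWL = $9.57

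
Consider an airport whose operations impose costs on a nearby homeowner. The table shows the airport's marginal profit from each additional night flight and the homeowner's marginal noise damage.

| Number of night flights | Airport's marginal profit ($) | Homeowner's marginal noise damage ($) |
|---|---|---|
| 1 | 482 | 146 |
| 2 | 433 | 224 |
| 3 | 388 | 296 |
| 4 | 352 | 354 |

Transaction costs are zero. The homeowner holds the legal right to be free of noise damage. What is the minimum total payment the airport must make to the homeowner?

$666

Efficient level: marginal profit ≥ marginal noise damage through level 3, so k* = 3.
With the homeowner holding the right, the airport must at least compensate total damage at k*: 146 + 224 + 296 = 666.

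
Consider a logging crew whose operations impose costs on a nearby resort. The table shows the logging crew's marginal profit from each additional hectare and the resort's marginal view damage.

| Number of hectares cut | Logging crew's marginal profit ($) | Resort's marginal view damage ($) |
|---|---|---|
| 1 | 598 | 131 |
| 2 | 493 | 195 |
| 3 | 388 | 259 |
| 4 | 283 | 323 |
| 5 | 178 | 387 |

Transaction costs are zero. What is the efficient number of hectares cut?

3

Bargaining reaches the level where marginal profit last exceeds marginal view damage.
That holds through level 3 (388 ≥ 259) but not at 4 (283 < 323).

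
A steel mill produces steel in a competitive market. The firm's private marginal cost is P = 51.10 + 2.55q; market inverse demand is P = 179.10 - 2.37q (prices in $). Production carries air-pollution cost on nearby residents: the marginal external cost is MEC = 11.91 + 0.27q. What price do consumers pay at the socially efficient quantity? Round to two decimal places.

P = $126.09

Social marginal cost = private MC + MEC = 63.01 + 2.82q.
Set SMC = demand: 63.01 + 2.82q = 179.10 - 2.37q → q* = 22.3680.
Consumer price on the demand curve at q*: 179.10 − 2.37×22.3680 = 126.0878.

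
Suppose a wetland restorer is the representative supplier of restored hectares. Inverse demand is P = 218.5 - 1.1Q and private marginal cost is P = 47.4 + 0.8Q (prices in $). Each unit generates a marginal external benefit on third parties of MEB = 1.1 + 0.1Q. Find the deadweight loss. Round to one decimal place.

DWL = $28.4

Market equilibrium (private): 47.4 + 0.8Q = 218.5 - 1.1Q → Q_m = 90.0526.
Social marginal cost = private MC − MEB = 46.3 + 0.7Q.
Set SMC = demand: 46.3 + 0.7Q = 218.5 - 1.1Q → Q* = 95.6667.
Between Q* and Q_m the wedge demand − SMC runs linearly from 0 to MEB(Q_m), so the loss is a triangle.
DWL = ½ × 5.6141 × 10.1053 = 28.3661.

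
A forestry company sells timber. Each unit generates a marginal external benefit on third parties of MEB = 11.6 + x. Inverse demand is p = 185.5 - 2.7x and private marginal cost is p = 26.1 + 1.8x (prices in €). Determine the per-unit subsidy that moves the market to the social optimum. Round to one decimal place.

Social marginal cost = private MC − MEB = 14.5 + 0.8x.
Set SMC = demand: 14.5 + 0.8x = 185.5 - 2.7x → x* = 48.8571.
The Pigouvian subsidy equals MEB at x*: 11.6 + 1.0×48.8571 = 60.4571.

subsidy = €60.5 per unit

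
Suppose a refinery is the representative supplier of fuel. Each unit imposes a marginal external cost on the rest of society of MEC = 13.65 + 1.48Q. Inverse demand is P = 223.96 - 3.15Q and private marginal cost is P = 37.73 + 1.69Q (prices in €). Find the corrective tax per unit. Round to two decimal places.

tax = €54.06 per unit

Social marginal cost = private MC + MEC = 51.38 + 3.17Q.
Set SMC = demand: 51.38 + 3.17Q = 223.96 - 3.15Q → Q* = 27.3070.
The Pigouvian tax equals MEC at Q*: 13.65 + 1.48×27.3070 = 54.0644.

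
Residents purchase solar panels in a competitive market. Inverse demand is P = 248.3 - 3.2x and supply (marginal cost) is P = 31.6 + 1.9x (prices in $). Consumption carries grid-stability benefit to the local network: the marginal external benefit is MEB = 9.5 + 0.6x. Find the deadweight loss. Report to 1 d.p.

DWL = $136.1

Market equilibrium (private): 31.6 + 1.9x = 248.3 - 3.2x → x_m = 42.4902.
Social marginal benefit = demand + MEB = 257.8 - 2.6x.
Set SMB = MC: 257.8 - 2.6x = 31.6 + 1.9x → x* = 50.2667.
The welfare-loss triangle has base |x_m − x*| and height MEB(x_m) (the vertical gap between SMB and MC is zero at x* and MEB at x_m).
DWL = ½ × 7.7765 × 34.9941 = 136.0658.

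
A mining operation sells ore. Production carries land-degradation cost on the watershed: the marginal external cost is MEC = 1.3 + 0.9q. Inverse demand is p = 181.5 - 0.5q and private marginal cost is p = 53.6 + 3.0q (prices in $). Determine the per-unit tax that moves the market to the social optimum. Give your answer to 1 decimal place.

tax = $27.2 per unit

Social marginal cost = private MC + MEC = 54.9 + 3.9q.
Set SMC = demand: 54.9 + 3.9q = 181.5 - 0.5q → q* = 28.7727.
The Pigouvian tax equals MEC at q*: 1.3 + 0.9×28.7727 = 27.1954.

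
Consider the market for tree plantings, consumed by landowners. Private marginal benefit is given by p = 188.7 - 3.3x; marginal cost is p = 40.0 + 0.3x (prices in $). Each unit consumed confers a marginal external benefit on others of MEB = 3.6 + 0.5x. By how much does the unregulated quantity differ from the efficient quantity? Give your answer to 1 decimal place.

Market equilibrium (private): 40.0 + 0.3x = 188.7 - 3.3x → x_m = 41.3056.
Social marginal benefit = demand + MEB = 192.3 - 2.8x.
Set SMB = MC: 192.3 - 2.8x = 40.0 + 0.3x → x* = 49.1290.
Gap = |41.3056 − 49.1290| = 7.8234.

7.8 units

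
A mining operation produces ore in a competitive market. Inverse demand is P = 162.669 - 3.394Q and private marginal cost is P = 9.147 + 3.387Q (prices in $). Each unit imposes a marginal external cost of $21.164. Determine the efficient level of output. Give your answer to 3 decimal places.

Q* = 19.519

Social marginal cost = private MC + MEC = 30.311 + 3.387Q.
Set SMC = demand: 30.311 + 3.387Q = 162.669 - 3.394Q → Q* = 19.5190.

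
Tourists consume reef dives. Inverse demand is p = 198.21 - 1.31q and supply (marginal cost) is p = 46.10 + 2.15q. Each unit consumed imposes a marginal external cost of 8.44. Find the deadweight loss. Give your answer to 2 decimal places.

DWL = 10.29

Market equilibrium (private): 46.10 + 2.15q = 198.21 - 1.31q → q_m = 43.9624.
Social marginal benefit = demand − MEC = 189.77 - 1.31q.
Set SMB = MC: 189.77 - 1.31q = 46.10 + 2.15q → q* = 41.5231.
Height of the DWL triangle at q_m is MC(q_m) − SMB(q_m) = MEC(q_m) = 8.4400.
DWL = ½ × 2.4393 × 8.4400 = 10.2938.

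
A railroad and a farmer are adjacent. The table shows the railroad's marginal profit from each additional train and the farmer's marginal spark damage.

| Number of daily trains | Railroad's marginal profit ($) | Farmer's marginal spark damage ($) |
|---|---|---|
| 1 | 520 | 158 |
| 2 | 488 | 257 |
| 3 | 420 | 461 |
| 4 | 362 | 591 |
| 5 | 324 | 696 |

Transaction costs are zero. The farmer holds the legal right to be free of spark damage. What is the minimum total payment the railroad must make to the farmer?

$415

Efficient level: marginal profit ≥ marginal spark damage through level 2, so k* = 2.
With the farmer holding the right, the railroad must at least compensate total damage at k*: 158 + 257 = 415.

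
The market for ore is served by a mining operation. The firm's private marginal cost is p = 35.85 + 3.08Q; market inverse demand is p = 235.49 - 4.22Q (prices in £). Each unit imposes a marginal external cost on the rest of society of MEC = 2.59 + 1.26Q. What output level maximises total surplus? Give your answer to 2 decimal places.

Social marginal cost = private MC + MEC = 38.44 + 4.34Q.
Set SMC = demand: 38.44 + 4.34Q = 235.49 - 4.22Q → Q* = 23.0199.

Q* = 23.02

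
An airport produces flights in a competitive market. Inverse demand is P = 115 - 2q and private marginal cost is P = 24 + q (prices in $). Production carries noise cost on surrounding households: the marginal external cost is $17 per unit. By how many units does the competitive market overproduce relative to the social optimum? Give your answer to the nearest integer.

6 units

Market equilibrium (private): 24 + q = 115 - 2q → q_m = 30.3333.
Social marginal cost = private MC + MEC = 41 + q.
Set SMC = demand: 41 + q = 115 - 2q → q* = 24.6667.
Gap = |30.3333 − 24.6667| = 5.6666.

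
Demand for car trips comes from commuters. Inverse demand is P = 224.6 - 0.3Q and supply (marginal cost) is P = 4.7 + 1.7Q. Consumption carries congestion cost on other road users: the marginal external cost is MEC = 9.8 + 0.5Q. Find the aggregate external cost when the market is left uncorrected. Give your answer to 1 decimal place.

4099.8

Market equilibrium (private): 4.7 + 1.7Q = 224.6 - 0.3Q → Q_m = 109.9500.
Total external cost = ∫₀^{Q_m} (9.8 + 0.5Q) dQ = 9.8×109.9500 + ½×0.5×109.9500² = 4099.7606.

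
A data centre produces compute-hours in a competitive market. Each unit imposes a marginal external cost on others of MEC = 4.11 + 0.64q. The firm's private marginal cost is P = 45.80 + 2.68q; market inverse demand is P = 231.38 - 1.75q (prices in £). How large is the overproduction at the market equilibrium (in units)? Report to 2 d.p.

6.10 units

Market equilibrium (private): 45.80 + 2.68q = 231.38 - 1.75q → q_m = 41.8916.
Social marginal cost = private MC + MEC = 49.91 + 3.32q.
Set SMC = demand: 49.91 + 3.32q = 231.38 - 1.75q → q* = 35.7929.
Gap = |41.8916 − 35.7929| = 6.0987.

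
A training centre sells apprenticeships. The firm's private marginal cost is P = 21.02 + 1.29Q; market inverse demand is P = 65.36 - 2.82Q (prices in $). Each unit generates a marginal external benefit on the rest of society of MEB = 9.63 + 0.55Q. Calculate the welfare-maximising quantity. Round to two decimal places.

Q* = 15.16

Social marginal cost = private MC − MEB = 11.39 + 0.74Q.
Set SMC = demand: 11.39 + 0.74Q = 65.36 - 2.82Q → Q* = 15.1601.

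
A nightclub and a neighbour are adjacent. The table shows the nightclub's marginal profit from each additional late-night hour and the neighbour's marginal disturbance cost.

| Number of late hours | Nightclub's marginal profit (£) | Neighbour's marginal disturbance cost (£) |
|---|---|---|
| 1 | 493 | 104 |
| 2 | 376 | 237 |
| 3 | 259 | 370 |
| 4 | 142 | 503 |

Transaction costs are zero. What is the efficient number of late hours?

Bargaining reaches the level where marginal profit last exceeds marginal disturbance cost.
That holds through level 2 (376 ≥ 237) but not at 3 (259 < 370).

2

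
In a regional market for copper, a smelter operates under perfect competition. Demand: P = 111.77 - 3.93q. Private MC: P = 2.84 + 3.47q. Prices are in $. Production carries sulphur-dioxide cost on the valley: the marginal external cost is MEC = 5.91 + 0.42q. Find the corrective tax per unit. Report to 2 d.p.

Social marginal cost = private MC + MEC = 8.75 + 3.89q.
Set SMC = demand: 8.75 + 3.89q = 111.77 - 3.93q → q* = 13.1739.
The Pigouvian tax equals MEC at q*: 5.91 + 0.42×13.1739 = 11.4430.

tax = $11.44 per unit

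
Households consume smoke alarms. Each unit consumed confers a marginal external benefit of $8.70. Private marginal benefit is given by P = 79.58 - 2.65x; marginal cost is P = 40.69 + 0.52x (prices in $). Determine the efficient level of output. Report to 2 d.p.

x* = 15.01

Social marginal benefit = demand + MEB = 88.28 - 2.65x.
Set SMB = MC: 88.28 - 2.65x = 40.69 + 0.52x → x* = 15.0126.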